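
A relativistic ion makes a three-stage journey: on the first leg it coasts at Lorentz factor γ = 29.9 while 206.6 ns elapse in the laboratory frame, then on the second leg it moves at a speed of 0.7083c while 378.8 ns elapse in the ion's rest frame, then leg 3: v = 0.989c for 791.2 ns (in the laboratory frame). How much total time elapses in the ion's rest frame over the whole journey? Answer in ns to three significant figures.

τ = 503 ns

Leg 1: γ = 29.9; τ_1 = 206.6/29.90 = 6.910 ns.
Leg 2: 378.8 ns is already measured in the ion's rest frame.
Leg 3: γ = 1/√(1 − 0.989²) = 1/√0.02188 = 6.761; τ_3 = 791.2/6.761 = 117.0 ns.
Total: 6.910 + 378.8 + 117.0 ns.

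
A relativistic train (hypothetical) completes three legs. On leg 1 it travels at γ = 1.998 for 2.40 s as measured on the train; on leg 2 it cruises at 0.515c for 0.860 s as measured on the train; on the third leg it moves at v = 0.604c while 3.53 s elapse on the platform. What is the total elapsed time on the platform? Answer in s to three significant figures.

Leg 1: γ = 1.998; Δt_1 = 1.998 × 2.40 = 4.795 s.
Leg 2: γ = 1/√(1 − 0.515²) = 1/√0.7348 = 1.167; Δt_2 = 1.167 × 0.860 = 1.003 s.
Leg 3: 3.53 s is already measured on the platform.
Total: 4.795 + 1.003 + 3.530 s.

Δt = 9.33 s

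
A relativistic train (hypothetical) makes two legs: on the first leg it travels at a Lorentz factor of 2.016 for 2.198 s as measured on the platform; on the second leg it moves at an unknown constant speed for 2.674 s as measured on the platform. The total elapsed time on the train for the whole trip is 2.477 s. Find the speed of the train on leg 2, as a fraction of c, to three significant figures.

Leg 1: γ = 2.016; τ_1 = 2.198/2.016 = 1.090 s.
Leg 2: speed unknown; τ_2 = 2.674/γ_2.
Total proper time: 1.090 + τ_2 = 2.477, so τ_2 = 2.477 − 1.090 = 1.387 s.
γ_2 = 2.674/1.387 = 1.928; β = √(1 − 1/γ²) = √0.7311.

β = 0.855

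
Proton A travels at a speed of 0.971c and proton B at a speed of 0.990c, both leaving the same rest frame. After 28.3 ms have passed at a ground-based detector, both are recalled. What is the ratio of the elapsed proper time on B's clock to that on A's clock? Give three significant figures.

τ_B/τ_A = 0.590

A: γ = 1/√(1 − 0.971²) = 1/√0.05716 = 4.183. B: γ = 1/√(1 − 0.990²) = 1/√0.01990 = 7.089.
τ_A/τ_B = γ_B/γ_A = 7.089/4.183 = 1.695, so τ_B/τ_A = 0.5900.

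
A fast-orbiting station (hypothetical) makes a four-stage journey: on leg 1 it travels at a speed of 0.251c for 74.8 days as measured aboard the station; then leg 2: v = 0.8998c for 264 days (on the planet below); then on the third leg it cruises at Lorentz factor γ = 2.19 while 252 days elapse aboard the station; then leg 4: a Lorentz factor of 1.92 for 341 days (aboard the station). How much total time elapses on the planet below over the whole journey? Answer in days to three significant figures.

Leg 1: γ = 1/√(1 − 0.251²) = 1/√0.9370 = 1.033; Δt_1 = 1.033 × 74.8 = 77.27 days.
Leg 2: 264 days is already measured on the planet below.
Leg 3: γ = 2.19; Δt_3 = 2.190 × 252 = 551.9 days.
Leg 4: γ = 1.92; Δt_4 = 1.920 × 341 = 654.7 days.
Total: 77.27 + 264.0 + 551.9 + 654.7 days.

Δt = 1550 days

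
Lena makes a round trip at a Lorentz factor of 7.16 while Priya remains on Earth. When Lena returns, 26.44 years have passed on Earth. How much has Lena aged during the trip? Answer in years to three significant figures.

τ = 3.69 years

γ = 7.16
Lena's clock measures proper time along the trip: τ = Δt/γ = 26.44/7.160 years.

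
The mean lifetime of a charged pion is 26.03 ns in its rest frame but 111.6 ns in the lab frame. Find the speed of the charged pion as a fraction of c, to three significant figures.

β = 0.972

γ = Δt/τ₀ = 111.6/26.03 = 4.287
β = √(1 − 1/γ²) = √(1 − 0.05440) = √0.9456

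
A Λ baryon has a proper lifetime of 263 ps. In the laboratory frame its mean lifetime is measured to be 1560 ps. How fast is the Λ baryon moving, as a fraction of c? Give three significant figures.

β = 0.986

γ = Δt/τ₀ = 1560/263 = 5.932
β = √(1 − 1/γ²) = √(1 − 0.02842) = √0.9716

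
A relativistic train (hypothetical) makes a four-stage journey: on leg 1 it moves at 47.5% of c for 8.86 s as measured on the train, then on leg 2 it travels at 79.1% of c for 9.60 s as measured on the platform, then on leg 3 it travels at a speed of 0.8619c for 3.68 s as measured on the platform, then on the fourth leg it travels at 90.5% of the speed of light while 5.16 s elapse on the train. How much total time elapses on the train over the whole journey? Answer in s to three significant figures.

Leg 1: 8.86 s is already measured on the train.
Leg 2: β = 0.791; γ = 1/√(1 − 0.791²) = 1/√0.3743 = 1.634; τ_2 = 9.60/1.634 = 5.873 s.
Leg 3: γ = 1/√(1 − 0.8619²) = 1/√0.2571 = 1.972; τ_3 = 3.68/1.972 = 1.866 s.
Leg 4: 5.16 s is already measured on the train.
Total: 8.860 + 5.873 + 1.866 + 5.160 s.

τ = 21.8 s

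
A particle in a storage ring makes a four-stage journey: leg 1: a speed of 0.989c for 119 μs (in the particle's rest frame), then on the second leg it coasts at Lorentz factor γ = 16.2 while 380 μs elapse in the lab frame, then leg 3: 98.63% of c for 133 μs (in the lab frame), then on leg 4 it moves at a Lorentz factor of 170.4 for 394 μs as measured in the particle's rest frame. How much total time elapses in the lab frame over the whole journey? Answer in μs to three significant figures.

Leg 1: γ = 1/√(1 − 0.989²) = 1/√0.02188 = 6.761; Δt_1 = 6.761 × 119 = 804.5 μs.
Leg 2: 380 μs is already measured in the lab frame.
Leg 3: 133 μs is already measured in the lab frame.
Leg 4: γ = 170.4; Δt_4 = 170.4 × 394 = 6.714×10⁴ μs.
Total: 804.5 + 380.0 + 133.0 + 6.714×10⁴ μs.

Δt = 6.85×10⁴ μs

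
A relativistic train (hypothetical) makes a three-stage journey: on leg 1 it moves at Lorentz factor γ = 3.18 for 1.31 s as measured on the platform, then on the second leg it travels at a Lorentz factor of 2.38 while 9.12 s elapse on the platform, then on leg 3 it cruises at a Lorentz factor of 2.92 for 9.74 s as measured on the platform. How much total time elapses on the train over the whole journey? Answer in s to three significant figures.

Leg 1: γ = 3.18; τ_1 = 1.31/3.180 = 0.4119 s.
Leg 2: γ = 2.38; τ_2 = 9.12/2.380 = 3.832 s.
Leg 3: γ = 2.92; τ_3 = 9.74/2.920 = 3.336 s.
Total: 0.4119 + 3.832 + 3.336 s.

τ = 7.58 s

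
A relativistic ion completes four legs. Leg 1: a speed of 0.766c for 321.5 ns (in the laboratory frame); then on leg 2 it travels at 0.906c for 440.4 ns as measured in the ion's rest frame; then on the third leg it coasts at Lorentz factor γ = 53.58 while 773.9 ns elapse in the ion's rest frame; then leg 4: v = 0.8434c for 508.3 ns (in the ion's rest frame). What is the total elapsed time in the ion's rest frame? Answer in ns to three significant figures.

Leg 1: γ = 1/√(1 − 0.766²) = 1/√0.4132 = 1.556; τ_1 = 321.5/1.556 = 206.7 ns.
Leg 2: 440.4 ns is already measured in the ion's rest frame.
Leg 3: 773.9 ns is already measured in the ion's rest frame.
Leg 4: 508.3 ns is already measured in the ion's rest frame.
Total: 206.7 + 440.4 + 773.9 + 508.3 ns.

τ = 1930 ns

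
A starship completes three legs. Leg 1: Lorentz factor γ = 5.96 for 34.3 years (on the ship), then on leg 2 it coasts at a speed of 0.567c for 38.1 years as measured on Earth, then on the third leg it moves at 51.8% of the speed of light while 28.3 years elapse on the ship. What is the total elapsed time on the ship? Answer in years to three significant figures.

τ = 94.0 years

Leg 1: 34.3 years is already measured on the ship.
Leg 2: γ = 1/√(1 − 0.567²) = 1/√0.6785 = 1.214; τ_2 = 38.1/1.214 = 31.38 years.
Leg 3: 28.3 years is already measured on the ship.
Total: 34.30 + 31.38 + 28.30 years.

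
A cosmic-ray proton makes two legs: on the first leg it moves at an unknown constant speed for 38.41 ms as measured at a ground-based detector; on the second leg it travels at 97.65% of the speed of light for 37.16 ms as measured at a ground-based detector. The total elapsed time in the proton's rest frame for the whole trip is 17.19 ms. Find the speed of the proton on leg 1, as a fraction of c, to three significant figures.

Leg 1: speed unknown; τ_1 = 38.41/γ_1.
Leg 2: β = 0.9765; γ = 1/√(1 − 0.9765²) = 1/√0.04645 = 4.640; τ_2 = 37.16/4.640 = 8.009 ms.
Total proper time: τ_1 + 8.009 = 17.19, so τ_1 = 17.19 − 8.009 = 9.181 ms.
γ_1 = 38.41/9.181 = 4.183; β = √(1 − 1/γ²) = √0.9429.

β = 0.971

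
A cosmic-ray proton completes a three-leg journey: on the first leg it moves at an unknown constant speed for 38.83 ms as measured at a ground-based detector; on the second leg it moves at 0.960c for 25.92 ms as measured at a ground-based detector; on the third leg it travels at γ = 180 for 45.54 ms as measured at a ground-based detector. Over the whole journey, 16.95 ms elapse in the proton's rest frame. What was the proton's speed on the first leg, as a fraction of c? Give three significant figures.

Leg 1: speed unknown; τ_1 = 38.83/γ_1.
Leg 2: γ = 1/√(1 − 0.960²) = 25/7 ≈ 3.571; τ_2 = 25.92/3.571 = 7.258 ms.
Leg 3: γ = 180; τ_3 = 45.54/180.0 = 0.2530 ms.
Total proper time: τ_1 + 7.258 + 0.2530 = 16.95, so τ_1 = 16.95 − 7.511 = 9.439 ms.
γ_1 = 38.83/9.439 = 4.114; β = √(1 − 1/γ²) = √0.9409.

β = 0.970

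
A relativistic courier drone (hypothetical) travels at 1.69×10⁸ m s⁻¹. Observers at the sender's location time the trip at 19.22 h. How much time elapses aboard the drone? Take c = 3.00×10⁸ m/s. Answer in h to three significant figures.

τ = 15.9 h

β = 1.69×10⁸/3.00×10⁸ = 0.5633; γ = 1/√(1 − 0.5633²) = 1.210
The interval measured at the sender's location is the dilated one; the clock aboard the drone measures the proper time τ = Δt/γ = 19.22/1.210 h.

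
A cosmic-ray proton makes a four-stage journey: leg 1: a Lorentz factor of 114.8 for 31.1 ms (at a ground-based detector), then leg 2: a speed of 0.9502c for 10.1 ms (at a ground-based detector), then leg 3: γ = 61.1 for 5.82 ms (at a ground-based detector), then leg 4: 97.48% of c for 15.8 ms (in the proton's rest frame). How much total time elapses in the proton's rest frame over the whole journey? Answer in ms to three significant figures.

τ = 19.3 ms

Leg 1: γ = 114.8; τ_1 = 31.1/114.8 = 0.2709 ms.
Leg 2: γ = 1/√(1 − 0.9502²) = 1/√0.09712 = 3.209; τ_2 = 10.1/3.209 = 3.148 ms.
Leg 3: γ = 61.1; τ_3 = 5.82/61.10 = 0.09525 ms.
Leg 4: 15.8 ms is already measured in the proton's rest frame.
Total: 0.2709 + 3.148 + 0.09525 + 15.80 ms.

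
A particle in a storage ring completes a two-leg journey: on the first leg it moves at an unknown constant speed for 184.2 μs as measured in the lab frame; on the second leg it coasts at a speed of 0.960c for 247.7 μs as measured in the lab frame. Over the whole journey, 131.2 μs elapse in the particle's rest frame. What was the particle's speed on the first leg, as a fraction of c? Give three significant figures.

β = 0.942

Leg 1: speed unknown; τ_1 = 184.2/γ_1.
Leg 2: γ = 1/√(1 − 0.960²) = 1/√0.07840 = 3.571; τ_2 = 247.7/3.571 = 69.36 μs.
Total proper time: τ_1 + 69.36 = 131.2, so τ_1 = 131.2 − 69.36 = 61.84 μs.
γ_1 = 184.2/61.84 = 2.978; β = √(1 − 1/γ²) = √0.8873.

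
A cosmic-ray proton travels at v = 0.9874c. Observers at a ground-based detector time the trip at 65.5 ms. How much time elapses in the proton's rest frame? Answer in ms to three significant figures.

γ = 1/√(1 − 0.9874²) = 1/√0.02504 = 6.319
The interval measured at a ground-based detector is the dilated one; the clock in the proton's rest frame measures the proper time τ = Δt/γ = 65.5/6.319 ms.

τ = 10.4 ms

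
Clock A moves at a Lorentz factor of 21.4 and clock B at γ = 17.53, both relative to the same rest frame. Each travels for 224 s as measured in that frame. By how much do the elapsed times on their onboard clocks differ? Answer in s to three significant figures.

|τ_A − τ_B| = 2.31 s

A: γ = 21.4; τ_A = 224/21.40 = 10.47 s.
B: γ = 17.53; τ_B = 224/17.53 = 12.78 s.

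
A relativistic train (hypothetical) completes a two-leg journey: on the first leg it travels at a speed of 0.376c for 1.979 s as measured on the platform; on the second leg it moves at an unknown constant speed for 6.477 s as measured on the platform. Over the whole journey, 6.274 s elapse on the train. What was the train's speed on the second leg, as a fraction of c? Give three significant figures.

Leg 1: γ = 1/√(1 − 0.376²) = 1/√0.8586 = 1.079; τ_1 = 1.979/1.079 = 1.834 s.
Leg 2: speed unknown; τ_2 = 6.477/γ_2.
Total proper time: 1.834 + τ_2 = 6.274, so τ_2 = 6.274 − 1.834 = 4.440 s.
γ_2 = 6.477/4.440 = 1.459; β = √(1 − 1/γ²) = √0.5300.

β = 0.728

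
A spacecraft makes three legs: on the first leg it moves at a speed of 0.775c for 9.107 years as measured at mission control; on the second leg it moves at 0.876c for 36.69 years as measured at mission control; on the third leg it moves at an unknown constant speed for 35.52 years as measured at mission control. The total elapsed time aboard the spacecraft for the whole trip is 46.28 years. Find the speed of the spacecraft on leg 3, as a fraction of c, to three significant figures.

β = 0.766

Leg 1: γ = 1/√(1 − 0.775²) = 1/√0.3994 = 1.582; τ_1 = 9.107/1.582 = 5.755 years.
Leg 2: γ = 1/√(1 − 0.876²) = 1/√0.2326 = 2.073; τ_2 = 36.69/2.073 = 17.70 years.
Leg 3: speed unknown; τ_3 = 35.52/γ_3.
Total proper time: 5.755 + 17.70 + τ_3 = 46.28, so τ_3 = 46.28 − 23.45 = 22.83 years.
γ_3 = 35.52/22.83 = 1.556; β = √(1 − 1/γ²) = √0.5869.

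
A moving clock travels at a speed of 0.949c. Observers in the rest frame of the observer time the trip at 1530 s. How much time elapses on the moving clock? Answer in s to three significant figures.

γ = 1/√(1 − 0.949²) = 1/√0.09940 = 3.172
The interval measured in the rest frame of the observer is the dilated one; the clock on the moving clock measures the proper time τ = Δt/γ = 1530/3.172 s.

τ = 482 s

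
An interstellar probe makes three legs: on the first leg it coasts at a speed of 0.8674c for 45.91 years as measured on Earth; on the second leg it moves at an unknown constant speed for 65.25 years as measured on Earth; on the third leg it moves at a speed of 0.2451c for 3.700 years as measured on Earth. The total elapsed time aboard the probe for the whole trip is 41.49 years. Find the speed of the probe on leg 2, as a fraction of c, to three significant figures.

Leg 1: γ = 1/√(1 − 0.8674²) = 1/√0.2476 = 2.010; τ_1 = 45.91/2.010 = 22.85 years.
Leg 2: speed unknown; τ_2 = 65.25/γ_2.
Leg 3: γ = 1/√(1 − 0.2451²) = 1/√0.9399 = 1.031; τ_3 = 3.700/1.031 = 3.587 years.
Total proper time: 22.85 + τ_2 + 3.587 = 41.49, so τ_2 = 41.49 − 26.43 = 15.06 years.
γ_2 = 65.25/15.06 = 4.333; β = √(1 − 1/γ²) = √0.9467.

β = 0.973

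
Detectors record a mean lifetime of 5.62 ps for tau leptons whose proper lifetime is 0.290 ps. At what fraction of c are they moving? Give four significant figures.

γ = Δt/τ₀ = 5.62/0.290 = 19.38
β = √(1 − 1/γ²) = √(1 − 0.002663) = √0.9973

v = 0.9987c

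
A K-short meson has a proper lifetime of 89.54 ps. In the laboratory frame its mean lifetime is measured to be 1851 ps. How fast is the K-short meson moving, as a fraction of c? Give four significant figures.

γ = Δt/τ₀ = 1851/89.54 = 20.67
β = √(1 − 1/γ²) = √(1 − 0.002340) = √0.9977

β = 0.9988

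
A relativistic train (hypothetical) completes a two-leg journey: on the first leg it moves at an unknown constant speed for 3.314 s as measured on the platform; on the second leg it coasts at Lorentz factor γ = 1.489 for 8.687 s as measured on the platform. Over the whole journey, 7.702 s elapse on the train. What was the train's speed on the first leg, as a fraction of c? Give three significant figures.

β = 0.826

Leg 1: speed unknown; τ_1 = 3.314/γ_1.
Leg 2: γ = 1.489; τ_2 = 8.687/1.489 = 5.834 s.
Total proper time: τ_1 + 5.834 = 7.702, so τ_1 = 7.702 − 5.834 = 1.868 s.
γ_1 = 3.314/1.868 = 1.774; β = √(1 − 1/γ²) = √0.6823.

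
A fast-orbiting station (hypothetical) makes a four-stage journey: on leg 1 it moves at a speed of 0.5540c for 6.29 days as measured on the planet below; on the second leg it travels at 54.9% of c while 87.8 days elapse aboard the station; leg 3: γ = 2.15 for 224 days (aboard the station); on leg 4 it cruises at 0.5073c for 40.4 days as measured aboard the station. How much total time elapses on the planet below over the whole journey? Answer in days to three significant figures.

Leg 1: 6.29 days is already measured on the planet below.
Leg 2: β = 0.549; γ = 1/√(1 − 0.549²) = 1/√0.6986 = 1.196; Δt_2 = 1.196 × 87.8 = 105.0 days.
Leg 3: γ = 2.15; Δt_3 = 2.150 × 224 = 481.6 days.
Leg 4: γ = 1/√(1 − 0.5073²) = 1/√0.7426 = 1.160; Δt_4 = 1.160 × 40.4 = 46.88 days.
Total: 6.290 + 105.0 + 481.6 + 46.88 days.

Δt = 640 days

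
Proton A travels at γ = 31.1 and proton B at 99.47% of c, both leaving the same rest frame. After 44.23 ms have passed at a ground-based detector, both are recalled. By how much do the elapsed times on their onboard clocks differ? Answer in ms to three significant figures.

|τ_A − τ_B| = 3.13 ms

A: γ = 31.1; τ_A = 44.23/31.10 = 1.422 ms.
B: β = 0.9947; γ = 1/√(1 − 0.9947²) = 1/√0.01057 = 9.726; τ_B = 44.23/9.726 = 4.548 ms.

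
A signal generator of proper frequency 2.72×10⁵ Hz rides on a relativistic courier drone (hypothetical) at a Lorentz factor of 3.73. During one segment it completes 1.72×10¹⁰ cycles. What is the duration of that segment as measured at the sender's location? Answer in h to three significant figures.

γ = 3.73
Proper time for N cycles: τ = N/f = 1.72×10¹⁰/(2.72×10⁵) = 6.324×10⁴ s = 17.57 h.
Lab-frame duration Δt = γτ = 3.730 × 17.57 = 65.52 h.

Δt = 65.5 h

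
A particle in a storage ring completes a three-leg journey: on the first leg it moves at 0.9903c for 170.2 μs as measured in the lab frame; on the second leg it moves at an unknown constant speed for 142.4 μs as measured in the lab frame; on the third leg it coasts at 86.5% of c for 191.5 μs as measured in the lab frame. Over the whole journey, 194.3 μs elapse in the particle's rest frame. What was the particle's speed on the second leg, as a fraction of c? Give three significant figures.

β = 0.852

Leg 1: γ = 1/√(1 − 0.9903²) = 1/√0.01931 = 7.197; τ_1 = 170.2/7.197 = 23.65 μs.
Leg 2: speed unknown; τ_2 = 142.4/γ_2.
Leg 3: β = 0.865; γ = 1/√(1 − 0.865²) = 1/√0.2518 = 1.993; τ_3 = 191.5/1.993 = 96.09 μs.
Total proper time: 23.65 + τ_2 + 96.09 = 194.3, so τ_2 = 194.3 − 119.7 = 74.56 μs.
γ_2 = 142.4/74.56 = 1.910; β = √(1 − 1/γ²) = √0.7258.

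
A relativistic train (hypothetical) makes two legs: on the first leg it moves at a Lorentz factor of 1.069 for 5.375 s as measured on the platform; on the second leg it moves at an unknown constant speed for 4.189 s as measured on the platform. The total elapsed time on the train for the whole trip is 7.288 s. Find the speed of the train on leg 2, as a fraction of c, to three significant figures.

β = 0.842

Leg 1: γ = 1.069; τ_1 = 5.375/1.069 = 5.028 s.
Leg 2: speed unknown; τ_2 = 4.189/γ_2.
Total proper time: 5.028 + τ_2 = 7.288, so τ_2 = 7.288 − 5.028 = 2.260 s.
γ_2 = 4.189/2.260 = 1.854; β = √(1 − 1/γ²) = √0.7089.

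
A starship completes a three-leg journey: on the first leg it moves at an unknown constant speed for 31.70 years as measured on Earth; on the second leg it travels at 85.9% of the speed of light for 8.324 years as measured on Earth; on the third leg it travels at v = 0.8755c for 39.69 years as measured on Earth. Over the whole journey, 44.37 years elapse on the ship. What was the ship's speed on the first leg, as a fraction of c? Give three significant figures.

Leg 1: speed unknown; τ_1 = 31.70/γ_1.
Leg 2: β = 0.859; γ = 1/√(1 − 0.859²) = 1/√0.2621 = 1.953; τ_2 = 8.324/1.953 = 4.262 years.
Leg 3: γ = 1/√(1 − 0.8755²) = 1/√0.2335 = 2.069; τ_3 = 39.69/2.069 = 19.18 years.
Total proper time: τ_1 + 4.262 + 19.18 = 44.37, so τ_1 = 44.37 − 23.44 = 20.93 years.
γ_1 = 31.70/20.93 = 1.515; β = √(1 − 1/γ²) = √0.5641.

β = 0.751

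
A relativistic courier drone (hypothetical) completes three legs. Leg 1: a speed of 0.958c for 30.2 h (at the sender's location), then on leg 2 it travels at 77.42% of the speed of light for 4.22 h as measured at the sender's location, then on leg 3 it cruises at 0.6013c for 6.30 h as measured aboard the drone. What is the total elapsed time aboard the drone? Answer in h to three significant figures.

τ = 17.6 h

Leg 1: γ = 1/√(1 − 0.958²) = 1/√0.08224 = 3.487; τ_1 = 30.2/3.487 = 8.660 h.
Leg 2: β = 0.7742; γ = 1/√(1 − 0.7742²) = 1/√0.4006 = 1.580; τ_2 = 4.22/1.580 = 2.671 h.
Leg 3: 6.30 h is already measured aboard the drone.
Total: 8.660 + 2.671 + 6.300 h.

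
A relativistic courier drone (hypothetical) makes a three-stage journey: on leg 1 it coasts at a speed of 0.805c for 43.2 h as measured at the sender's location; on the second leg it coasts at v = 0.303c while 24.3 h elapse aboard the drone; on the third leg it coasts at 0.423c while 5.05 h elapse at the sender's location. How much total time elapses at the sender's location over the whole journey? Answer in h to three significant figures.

Leg 1: 43.2 h is already measured at the sender's location.
Leg 2: γ = 1/√(1 − 0.303²) = 1/√0.9082 = 1.049; Δt_2 = 1.049 × 24.3 = 25.50 h.
Leg 3: 5.05 h is already measured at the sender's location.
Total: 43.20 + 25.50 + 5.050 h.

Δt = 73.7 h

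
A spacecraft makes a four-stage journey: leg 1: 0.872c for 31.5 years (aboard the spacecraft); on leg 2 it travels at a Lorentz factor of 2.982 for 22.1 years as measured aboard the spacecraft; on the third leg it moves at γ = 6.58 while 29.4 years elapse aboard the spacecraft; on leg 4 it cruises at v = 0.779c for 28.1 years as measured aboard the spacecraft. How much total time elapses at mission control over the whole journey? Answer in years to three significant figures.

Leg 1: γ = 1/√(1 − 0.872²) = 1/√0.2396 = 2.043; Δt_1 = 2.043 × 31.5 = 64.35 years.
Leg 2: γ = 2.982; Δt_2 = 2.982 × 22.1 = 65.90 years.
Leg 3: γ = 6.58; Δt_3 = 6.580 × 29.4 = 193.5 years.
Leg 4: γ = 1/√(1 − 0.779²) = 1/√0.3932 = 1.595; Δt_4 = 1.595 × 28.1 = 44.81 years.
Total: 64.35 + 65.90 + 193.5 + 44.81 years.

Δt = 369 years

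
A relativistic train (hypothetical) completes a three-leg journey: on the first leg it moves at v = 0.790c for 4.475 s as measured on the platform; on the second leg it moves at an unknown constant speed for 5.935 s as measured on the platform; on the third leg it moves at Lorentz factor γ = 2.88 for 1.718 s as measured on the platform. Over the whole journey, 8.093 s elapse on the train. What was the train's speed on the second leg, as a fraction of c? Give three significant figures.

Leg 1: γ = 1/√(1 − 0.790²) = 1/√0.3759 = 1.631; τ_1 = 4.475/1.631 = 2.744 s.
Leg 2: speed unknown; τ_2 = 5.935/γ_2.
Leg 3: γ = 2.88; τ_3 = 1.718/2.880 = 0.5965 s.
Total proper time: 2.744 + τ_2 + 0.5965 = 8.093, so τ_2 = 8.093 − 3.340 = 4.753 s.
γ_2 = 5.935/4.753 = 1.249; β = √(1 − 1/γ²) = √0.3587.

β = 0.599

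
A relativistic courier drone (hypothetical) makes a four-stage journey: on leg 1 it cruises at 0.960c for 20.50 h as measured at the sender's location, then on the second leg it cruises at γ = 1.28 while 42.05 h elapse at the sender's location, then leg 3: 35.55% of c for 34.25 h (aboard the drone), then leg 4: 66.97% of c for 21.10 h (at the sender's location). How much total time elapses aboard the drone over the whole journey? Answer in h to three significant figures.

Leg 1: γ = 1/√(1 − 0.960²) = 25/7 ≈ 3.571; τ_1 = 20.50/3.571 = 5.740 h.
Leg 2: γ = 1.28; τ_2 = 42.05/1.280 = 32.85 h.
Leg 3: 34.25 h is already measured aboard the drone.
Leg 4: β = 0.6697; γ = 1/√(1 − 0.6697²) = 1/√0.5515 = 1.347; τ_4 = 21.10/1.347 = 15.67 h.
Total: 5.740 + 32.85 + 34.25 + 15.67 h.

τ = 88.5 h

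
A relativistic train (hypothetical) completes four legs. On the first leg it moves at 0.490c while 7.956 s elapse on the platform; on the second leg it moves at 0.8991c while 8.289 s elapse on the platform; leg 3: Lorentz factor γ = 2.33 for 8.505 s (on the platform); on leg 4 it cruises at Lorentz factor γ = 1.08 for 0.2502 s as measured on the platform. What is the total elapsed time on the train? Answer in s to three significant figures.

Leg 1: γ = 1/√(1 − 0.490²) = 1/√0.7599 = 1.147; τ_1 = 7.956/1.147 = 6.935 s.
Leg 2: γ = 1/√(1 − 0.8991²) = 1/√0.1916 = 2.284; τ_2 = 8.289/2.284 = 3.628 s.
Leg 3: γ = 2.33; τ_3 = 8.505/2.330 = 3.650 s.
Leg 4: γ = 1.08; τ_4 = 0.2502/1.080 = 0.2317 s.
Total: 6.935 + 3.628 + 3.650 + 0.2317 s.

τ = 14.4 s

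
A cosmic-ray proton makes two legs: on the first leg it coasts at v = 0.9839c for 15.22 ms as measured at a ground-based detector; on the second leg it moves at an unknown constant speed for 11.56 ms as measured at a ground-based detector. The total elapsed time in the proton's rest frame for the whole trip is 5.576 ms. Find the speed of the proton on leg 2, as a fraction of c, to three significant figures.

Leg 1: γ = 1/√(1 − 0.9839²) = 1/√0.03194 = 5.595; τ_1 = 15.22/5.595 = 2.720 ms.
Leg 2: speed unknown; τ_2 = 11.56/γ_2.
Total proper time: 2.720 + τ_2 = 5.576, so τ_2 = 5.576 − 2.720 = 2.856 ms.
γ_2 = 11.56/2.856 = 4.048; β = √(1 − 1/γ²) = √0.9390.

β = 0.969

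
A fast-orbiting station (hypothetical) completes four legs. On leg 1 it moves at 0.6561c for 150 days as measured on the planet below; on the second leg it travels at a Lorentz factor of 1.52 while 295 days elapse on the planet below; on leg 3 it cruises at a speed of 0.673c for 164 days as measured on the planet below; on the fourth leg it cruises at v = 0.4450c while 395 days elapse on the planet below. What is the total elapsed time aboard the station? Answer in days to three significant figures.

Leg 1: γ = 1/√(1 − 0.6561²) = 1/√0.5695 = 1.325; τ_1 = 150/1.325 = 113.2 days.
Leg 2: γ = 1.52; τ_2 = 295/1.520 = 194.1 days.
Leg 3: γ = 1/√(1 − 0.673²) = 1/√0.5471 = 1.352; τ_3 = 164/1.352 = 121.3 days.
Leg 4: γ = 1/√(1 − 0.4450²) = 1/√0.8020 = 1.117; τ_4 = 395/1.117 = 353.7 days.
Total: 113.2 + 194.1 + 121.3 + 353.7 days.

τ = 782 days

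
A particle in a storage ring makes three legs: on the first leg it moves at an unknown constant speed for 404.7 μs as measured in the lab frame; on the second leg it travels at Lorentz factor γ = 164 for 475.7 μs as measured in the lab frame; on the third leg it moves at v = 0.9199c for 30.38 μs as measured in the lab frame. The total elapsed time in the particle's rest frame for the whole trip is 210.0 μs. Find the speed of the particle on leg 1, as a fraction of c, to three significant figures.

β = 0.876

Leg 1: speed unknown; τ_1 = 404.7/γ_1.
Leg 2: γ = 164; τ_2 = 475.7/164.0 = 2.901 μs.
Leg 3: γ = 1/√(1 − 0.9199²) = 1/√0.1538 = 2.550; τ_3 = 30.38/2.550 = 11.91 μs.
Total proper time: τ_1 + 2.901 + 11.91 = 210.0, so τ_1 = 210.0 − 14.81 = 195.2 μs.
γ_1 = 404.7/195.2 = 2.073; β = √(1 − 1/γ²) = √0.7674.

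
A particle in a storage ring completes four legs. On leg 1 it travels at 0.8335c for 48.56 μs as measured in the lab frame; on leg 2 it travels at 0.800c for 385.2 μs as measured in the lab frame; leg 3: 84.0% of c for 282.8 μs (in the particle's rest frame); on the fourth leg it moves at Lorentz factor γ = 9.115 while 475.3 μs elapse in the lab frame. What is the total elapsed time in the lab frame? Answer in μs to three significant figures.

Leg 1: 48.56 μs is already measured in the lab frame.
Leg 2: 385.2 μs is already measured in the lab frame.
Leg 3: β = 0.840; γ = 1/√(1 − 0.840²) = 1/√0.2944 = 1.843; Δt_3 = 1.843 × 282.8 = 521.2 μs.
Leg 4: 475.3 μs is already measured in the lab frame.
Total: 48.56 + 385.2 + 521.2 + 475.3 μs.

Δt = 1430 μs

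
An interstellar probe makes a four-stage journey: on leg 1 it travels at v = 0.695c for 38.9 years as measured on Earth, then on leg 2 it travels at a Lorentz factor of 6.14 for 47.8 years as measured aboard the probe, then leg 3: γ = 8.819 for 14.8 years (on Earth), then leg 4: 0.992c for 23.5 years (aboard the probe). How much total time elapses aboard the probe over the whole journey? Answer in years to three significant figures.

τ = 101 years

Leg 1: γ = 1/√(1 − 0.695²) = 1/√0.5170 = 1.391; τ_1 = 38.9/1.391 = 27.97 years.
Leg 2: 47.8 years is already measured aboard the probe.
Leg 3: γ = 8.819; τ_3 = 14.8/8.819 = 1.678 years.
Leg 4: 23.5 years is already measured aboard the probe.
Total: 27.97 + 47.80 + 1.678 + 23.50 years.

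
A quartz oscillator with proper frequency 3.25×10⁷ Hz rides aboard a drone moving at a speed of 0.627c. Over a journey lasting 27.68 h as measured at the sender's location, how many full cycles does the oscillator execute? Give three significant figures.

N = 2.52×10¹²

γ = 1/√(1 − 0.627²) = 1/√0.6069 = 1.284
The oscillator's own cycle count is N = f × τ where τ is the proper time aboard the drone. τ = Δt/γ = 27.68/1.284 = 21.56 h = 7.763×10⁴ s.
N = 3.25×10⁷ × 7.763×10⁴ = 2.523×10¹².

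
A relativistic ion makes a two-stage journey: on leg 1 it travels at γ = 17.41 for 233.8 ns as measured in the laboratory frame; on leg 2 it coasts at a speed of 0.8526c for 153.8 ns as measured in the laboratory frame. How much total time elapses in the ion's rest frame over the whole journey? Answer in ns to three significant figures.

Leg 1: γ = 17.41; τ_1 = 233.8/17.41 = 13.43 ns.
Leg 2: γ = 1/√(1 − 0.8526²) = 1/√0.2731 = 1.914; τ_2 = 153.8/1.914 = 80.37 ns.
Total: 13.43 + 80.37 ns.

τ = 93.8 ns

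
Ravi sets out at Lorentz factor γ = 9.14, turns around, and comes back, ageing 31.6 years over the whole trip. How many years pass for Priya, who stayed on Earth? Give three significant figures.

Δt = 289 years

γ = 9.14
Earth-frame duration is the dilated interval: Δt = γτ = 9.140 × 31.6 years.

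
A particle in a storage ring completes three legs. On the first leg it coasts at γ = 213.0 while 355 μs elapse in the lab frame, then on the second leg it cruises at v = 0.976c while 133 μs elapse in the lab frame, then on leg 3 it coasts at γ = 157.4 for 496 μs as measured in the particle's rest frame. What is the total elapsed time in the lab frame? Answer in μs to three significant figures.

Δt = 7.86×10⁴ μs

Leg 1: 355 μs is already measured in the lab frame.
Leg 2: 133 μs is already measured in the lab frame.
Leg 3: γ = 157.4; Δt_3 = 157.4 × 496 = 7.807×10⁴ μs.
Total: 355.0 + 133.0 + 7.807×10⁴ μs.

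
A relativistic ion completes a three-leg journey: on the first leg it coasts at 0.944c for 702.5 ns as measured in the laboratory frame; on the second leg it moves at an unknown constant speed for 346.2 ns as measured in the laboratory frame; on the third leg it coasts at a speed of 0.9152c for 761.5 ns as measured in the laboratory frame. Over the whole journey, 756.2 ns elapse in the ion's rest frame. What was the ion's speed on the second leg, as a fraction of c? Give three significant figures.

Leg 1: γ = 1/√(1 − 0.944²) = 1/√0.1089 = 3.031; τ_1 = 702.5/3.031 = 231.8 ns.
Leg 2: speed unknown; τ_2 = 346.2/γ_2.
Leg 3: γ = 1/√(1 − 0.9152²) = 1/√0.1624 = 2.481; τ_3 = 761.5/2.481 = 306.9 ns.
Total proper time: 231.8 + τ_2 + 306.9 = 756.2, so τ_2 = 756.2 − 538.7 = 217.5 ns.
γ_2 = 346.2/217.5 = 1.592; β = √(1 − 1/γ²) = √0.6052.

β = 0.778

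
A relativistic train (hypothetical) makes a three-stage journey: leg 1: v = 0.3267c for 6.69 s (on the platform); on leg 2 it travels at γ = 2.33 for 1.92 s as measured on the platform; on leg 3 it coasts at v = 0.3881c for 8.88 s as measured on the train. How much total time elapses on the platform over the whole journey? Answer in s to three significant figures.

Leg 1: 6.69 s is already measured on the platform.
Leg 2: 1.92 s is already measured on the platform.
Leg 3: γ = 1/√(1 − 0.3881²) = 1/√0.8494 = 1.085; Δt_3 = 1.085 × 8.88 = 9.635 s.
Total: 6.690 + 1.920 + 9.635 s.

Δt = 18.2 s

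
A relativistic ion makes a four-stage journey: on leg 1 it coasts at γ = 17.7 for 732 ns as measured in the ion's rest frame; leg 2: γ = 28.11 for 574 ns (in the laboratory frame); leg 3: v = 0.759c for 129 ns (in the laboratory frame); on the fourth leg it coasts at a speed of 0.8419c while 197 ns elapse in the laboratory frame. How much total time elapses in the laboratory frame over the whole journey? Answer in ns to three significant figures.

Leg 1: γ = 17.7; Δt_1 = 17.70 × 732 = 1.296×10⁴ ns.
Leg 2: 574 ns is already measured in the laboratory frame.
Leg 3: 129 ns is already measured in the laboratory frame.
Leg 4: 197 ns is already measured in the laboratory frame.
Total: 1.296×10⁴ + 574.0 + 129.0 + 197.0 ns.

Δt = 1.39×10⁴ ns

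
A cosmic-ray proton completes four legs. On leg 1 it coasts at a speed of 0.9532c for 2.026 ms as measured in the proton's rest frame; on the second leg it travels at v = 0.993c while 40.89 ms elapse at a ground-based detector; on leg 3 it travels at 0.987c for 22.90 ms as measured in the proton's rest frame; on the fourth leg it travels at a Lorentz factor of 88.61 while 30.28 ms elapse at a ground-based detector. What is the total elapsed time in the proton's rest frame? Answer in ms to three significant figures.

τ = 30.1 ms

Leg 1: 2.026 ms is already measured in the proton's rest frame.
Leg 2: γ = 1/√(1 − 0.993²) = 1/√0.01395 = 8.466; τ_2 = 40.89/8.466 = 4.830 ms.
Leg 3: 22.90 ms is already measured in the proton's rest frame.
Leg 4: γ = 88.61; τ_4 = 30.28/88.61 = 0.3417 ms.
Total: 2.026 + 4.830 + 22.90 + 0.3417 ms.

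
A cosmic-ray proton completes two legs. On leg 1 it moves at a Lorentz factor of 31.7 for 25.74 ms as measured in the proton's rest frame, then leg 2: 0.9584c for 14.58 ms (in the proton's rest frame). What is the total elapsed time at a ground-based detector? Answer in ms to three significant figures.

Δt = 867 ms

Leg 1: γ = 31.7; Δt_1 = 31.70 × 25.74 = 816.0 ms.
Leg 2: γ = 1/√(1 − 0.9584²) = 1/√0.08147 = 3.504; Δt_2 = 3.504 × 14.58 = 51.08 ms.
Total: 816.0 + 51.08 ms.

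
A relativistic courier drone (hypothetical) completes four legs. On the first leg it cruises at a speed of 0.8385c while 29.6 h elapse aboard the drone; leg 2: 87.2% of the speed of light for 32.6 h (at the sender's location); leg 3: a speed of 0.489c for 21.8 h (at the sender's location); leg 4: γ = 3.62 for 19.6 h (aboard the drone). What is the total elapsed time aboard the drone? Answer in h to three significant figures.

Leg 1: 29.6 h is already measured aboard the drone.
Leg 2: β = 0.872; γ = 1/√(1 − 0.872²) = 1/√0.2396 = 2.043; τ_2 = 32.6/2.043 = 15.96 h.
Leg 3: γ = 1/√(1 − 0.489²) = 1/√0.7609 = 1.146; τ_3 = 21.8/1.146 = 19.02 h.
Leg 4: 19.6 h is already measured aboard the drone.
Total: 29.60 + 15.96 + 19.02 + 19.60 h.

τ = 84.2 h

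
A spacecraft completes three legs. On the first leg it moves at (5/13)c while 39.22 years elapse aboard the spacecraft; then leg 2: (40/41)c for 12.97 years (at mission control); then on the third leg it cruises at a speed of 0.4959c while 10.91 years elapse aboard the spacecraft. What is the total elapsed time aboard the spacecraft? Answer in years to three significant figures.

τ = 53.0 years

Leg 1: 39.22 years is already measured aboard the spacecraft.
Leg 2: γ = 1/√(1 − (40/41)²) = 41/9 ≈ 4.556; τ_2 = 12.97/4.556 = 2.847 years.
Leg 3: 10.91 years is already measured aboard the spacecraft.
Total: 39.22 + 2.847 + 10.91 years.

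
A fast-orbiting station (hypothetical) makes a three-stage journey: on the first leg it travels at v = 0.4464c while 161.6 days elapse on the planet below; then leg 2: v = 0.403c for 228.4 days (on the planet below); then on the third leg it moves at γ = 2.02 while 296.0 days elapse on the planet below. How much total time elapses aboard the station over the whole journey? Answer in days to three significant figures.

τ = 500 days

Leg 1: γ = 1/√(1 − 0.4464²) = 1/√0.8007 = 1.118; τ_1 = 161.6/1.118 = 144.6 days.
Leg 2: γ = 1/√(1 − 0.403²) = 1/√0.8376 = 1.093; τ_2 = 228.4/1.093 = 209.0 days.
Leg 3: γ = 2.02; τ_3 = 296.0/2.020 = 146.5 days.
Total: 144.6 + 209.0 + 146.5 days.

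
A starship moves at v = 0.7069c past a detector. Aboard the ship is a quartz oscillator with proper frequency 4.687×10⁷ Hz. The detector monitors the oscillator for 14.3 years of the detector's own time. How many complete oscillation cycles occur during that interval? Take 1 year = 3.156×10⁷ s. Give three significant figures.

N = 1.50×10¹⁶

γ = 1/√(1 − 0.7069²) = 1/√0.5003 = 1.414
During 14.3 years of lab time, the oscillator's proper time advances by τ = Δt/γ = 14.3/1.414 = 10.11 years = 3.192×10⁸ s.
N = f × τ = 4.687×10⁷ × 3.192×10⁸ = 1.496×10¹⁶.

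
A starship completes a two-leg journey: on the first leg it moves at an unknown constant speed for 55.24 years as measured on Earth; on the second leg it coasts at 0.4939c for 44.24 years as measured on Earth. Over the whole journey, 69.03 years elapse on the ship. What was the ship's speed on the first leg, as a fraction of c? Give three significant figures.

β = 0.833

Leg 1: speed unknown; τ_1 = 55.24/γ_1.
Leg 2: γ = 1/√(1 − 0.4939²) = 1/√0.7561 = 1.150; τ_2 = 44.24/1.150 = 38.47 years.
Total proper time: τ_1 + 38.47 = 69.03, so τ_1 = 69.03 − 38.47 = 30.56 years.
γ_1 = 55.24/30.56 = 1.807; β = √(1 − 1/γ²) = √0.6939.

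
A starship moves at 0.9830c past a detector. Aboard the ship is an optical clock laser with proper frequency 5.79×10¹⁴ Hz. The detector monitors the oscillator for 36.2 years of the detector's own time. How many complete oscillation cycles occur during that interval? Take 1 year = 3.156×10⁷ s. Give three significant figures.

N = 1.21×10²³

γ = 1/√(1 − 0.9830²) = 1/√0.03371 = 5.446
During 36.2 years of lab time, the oscillator's proper time advances by τ = Δt/γ = 36.2/5.446 = 6.647 years = 2.098×10⁸ s.
N = f × τ = 5.79×10¹⁴ × 2.098×10⁸ = 1.215×10²³.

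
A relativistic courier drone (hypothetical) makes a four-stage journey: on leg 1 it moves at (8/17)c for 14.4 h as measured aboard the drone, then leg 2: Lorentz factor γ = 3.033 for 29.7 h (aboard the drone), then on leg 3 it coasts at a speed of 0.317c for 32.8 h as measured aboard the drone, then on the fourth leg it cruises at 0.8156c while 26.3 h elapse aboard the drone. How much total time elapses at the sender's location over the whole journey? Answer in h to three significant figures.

Leg 1: γ = 1/√(1 − (8/17)²) = 17/15 ≈ 1.133; Δt_1 = 1.133 × 14.4 = 16.32 h.
Leg 2: γ = 3.033; Δt_2 = 3.033 × 29.7 = 90.08 h.
Leg 3: γ = 1/√(1 − 0.317²) = 1/√0.8995 = 1.054; Δt_3 = 1.054 × 32.8 = 34.58 h.
Leg 4: γ = 1/√(1 − 0.8156²) = 1/√0.3348 = 1.728; Δt_4 = 1.728 × 26.3 = 45.45 h.
Total: 16.32 + 90.08 + 34.58 + 45.45 h.

Δt = 186 h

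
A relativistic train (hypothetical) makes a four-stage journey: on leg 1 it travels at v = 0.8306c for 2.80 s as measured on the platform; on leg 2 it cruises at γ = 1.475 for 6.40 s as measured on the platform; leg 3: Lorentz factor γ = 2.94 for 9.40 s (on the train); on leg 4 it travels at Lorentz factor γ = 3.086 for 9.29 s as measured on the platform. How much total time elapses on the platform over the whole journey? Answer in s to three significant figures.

Δt = 46.1 s

Leg 1: 2.80 s is already measured on the platform.
Leg 2: 6.40 s is already measured on the platform.
Leg 3: γ = 2.94; Δt_3 = 2.940 × 9.40 = 27.64 s.
Leg 4: 9.29 s is already measured on the platform.
Total: 2.800 + 6.400 + 27.64 + 9.290 s.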